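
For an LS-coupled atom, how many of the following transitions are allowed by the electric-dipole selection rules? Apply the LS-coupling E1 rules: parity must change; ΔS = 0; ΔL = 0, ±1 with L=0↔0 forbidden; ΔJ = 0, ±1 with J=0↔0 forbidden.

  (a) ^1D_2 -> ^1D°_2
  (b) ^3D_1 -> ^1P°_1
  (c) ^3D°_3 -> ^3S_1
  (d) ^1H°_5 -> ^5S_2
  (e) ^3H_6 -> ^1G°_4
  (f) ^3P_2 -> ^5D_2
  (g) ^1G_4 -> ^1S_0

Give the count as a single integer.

1

(a) allowed
(b) forbidden (ΔS fails)
(c) forbidden (ΔL, ΔJ fail)
(d) forbidden (ΔS, ΔL, ΔJ fail)
(e) forbidden (ΔS, ΔJ fail)
(f) forbidden (parity, ΔS fail)
(g) forbidden (parity, ΔL, ΔJ fail)
Total allowed: 1 of 7.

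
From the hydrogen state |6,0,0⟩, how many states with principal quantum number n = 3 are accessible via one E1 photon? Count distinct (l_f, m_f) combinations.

3

E1 requires Δl = ±1, so l_f ∈ {-1, 1}; with 0 ≤ l_f ≤ n_f−1 = 2, the allowed l_f values are {1}.
For l_f = 1: m_f ∈ {m_i−1, m_i, m_i+1} ∩ [−1, 1] = {-1, 0, 1} → 3 states.
Total: 3.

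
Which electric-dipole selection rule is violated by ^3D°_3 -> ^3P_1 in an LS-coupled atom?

Parity must change: odd → even — ok.
ΔS = 0: S: 1 → 1 — ok.
ΔL = 0, ±1 (not L=0↔0): L: 2 → 1, ΔL = -1 — ok.
ΔJ = 0, ±1 (not J=0↔0): J: 3 → 1, ΔJ = -2 — fails.

the ΔJ = 0, ±1 rule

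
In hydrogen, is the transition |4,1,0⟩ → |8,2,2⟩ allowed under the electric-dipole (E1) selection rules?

l: 1 → 2 (Δl = +1). Δl = ±1 ✓.
m_l: 0 → 2 (Δm_l = +2). |Δm_l| ≤ 1 ✗.
The transition is electric-dipole forbidden.

forbidden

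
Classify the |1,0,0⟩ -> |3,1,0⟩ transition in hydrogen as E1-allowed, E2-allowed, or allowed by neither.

Δl = 1 − 0 = +1; l_i + l_f = 1.
Δm_l = +0.
E1 (Δl = ±1, |Δm_l| ≤ 1): satisfied.
E2 (Δl = 0,±2, l_i+l_f ≥ 2, |Δm_l| ≤ 2): not satisfied.

E1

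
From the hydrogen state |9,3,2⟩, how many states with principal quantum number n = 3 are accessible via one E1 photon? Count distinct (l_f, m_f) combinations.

2

E1 requires Δl = ±1, so l_f ∈ {2, 4}; with 0 ≤ l_f ≤ n_f−1 = 2, the allowed l_f values are {2}.
For l_f = 2: m_f ∈ {m_i−1, m_i, m_i+1} ∩ [−2, 2] = {1, 2} → 2 states.
Total: 2.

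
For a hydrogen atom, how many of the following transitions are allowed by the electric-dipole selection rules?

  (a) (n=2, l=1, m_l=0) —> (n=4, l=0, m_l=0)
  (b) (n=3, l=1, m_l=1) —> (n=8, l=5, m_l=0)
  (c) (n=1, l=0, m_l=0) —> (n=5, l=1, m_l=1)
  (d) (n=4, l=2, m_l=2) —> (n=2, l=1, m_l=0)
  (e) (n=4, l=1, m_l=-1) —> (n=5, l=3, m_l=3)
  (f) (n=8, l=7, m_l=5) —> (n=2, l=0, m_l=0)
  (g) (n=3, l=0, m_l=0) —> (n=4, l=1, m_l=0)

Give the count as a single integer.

3

(a) allowed
(b) forbidden — Δl = +4 (E1 requires Δl = ±1)
(c) allowed
(d) forbidden — Δm_l = -2 (E1 requires Δm_l = 0, ±1)
(e) forbidden — Δl = +2 (E1 requires Δl = ±1); Δm_l = +4 (E1 requires Δm_l = 0, ±1)
(f) forbidden — Δl = -7 (E1 requires Δl = ±1); Δm_l = -5 (E1 requires Δm_l = 0, ±1)
(g) allowed
Total allowed: 3 of 7.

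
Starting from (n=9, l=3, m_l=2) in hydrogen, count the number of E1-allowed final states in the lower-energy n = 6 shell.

E1 requires Δl = ±1, so l_f ∈ {2, 4}; with 0 ≤ l_f ≤ n_f−1 = 5, the allowed l_f values are {2, 4}.
For l_f = 2: m_f ∈ {m_i−1, m_i, m_i+1} ∩ [−2, 2] = {1, 2} → 2 states.
For l_f = 4: m_f ∈ {m_i−1, m_i, m_i+1} ∩ [−4, 4] = {1, 2, 3} → 3 states.
Total: 5.

5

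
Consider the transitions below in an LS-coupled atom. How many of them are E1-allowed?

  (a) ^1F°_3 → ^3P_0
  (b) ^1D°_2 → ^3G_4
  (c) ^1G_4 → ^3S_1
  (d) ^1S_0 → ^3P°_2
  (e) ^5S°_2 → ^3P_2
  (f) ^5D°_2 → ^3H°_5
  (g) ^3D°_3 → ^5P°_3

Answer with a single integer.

(a) forbidden (ΔS, ΔL, ΔJ fail)
(b) forbidden (ΔS, ΔL, ΔJ fail)
(c) forbidden (parity, ΔS, ΔL, ΔJ fail)
(d) forbidden (ΔS, ΔJ fail)
(e) forbidden (ΔS fails)
(f) forbidden (parity, ΔS, ΔL, ΔJ fail)
(g) forbidden (parity, ΔS fail)
Total allowed: 0 of 7.

0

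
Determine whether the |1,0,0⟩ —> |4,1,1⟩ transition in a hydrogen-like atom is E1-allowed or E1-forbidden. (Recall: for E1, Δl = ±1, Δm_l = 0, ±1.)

l: 0 → 1 (Δl = +1). Δl = ±1 ✓.
Δm_l = 1 − (0) = +1. E1 requires Δm_l = 0, ±1: ✓.
All E1 selection rules are satisfied.

allowed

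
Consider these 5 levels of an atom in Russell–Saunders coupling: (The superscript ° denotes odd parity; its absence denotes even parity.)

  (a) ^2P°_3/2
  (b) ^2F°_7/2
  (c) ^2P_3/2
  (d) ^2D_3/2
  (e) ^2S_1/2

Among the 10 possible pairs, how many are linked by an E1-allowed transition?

3

(a)–(b): forbidden (parity, ΔL, ΔJ).
(a)–(c): allowed.
(a)–(d): allowed.
(a)–(e): allowed.
(b)–(c): forbidden (ΔL, ΔJ).
(b)–(d): forbidden (ΔJ).
(b)–(e): forbidden (ΔL, ΔJ).
(c)–(d): forbidden (parity).
(c)–(e): forbidden (parity).
(d)–(e): forbidden (parity, ΔL).
Allowed pairs: 3 of 10.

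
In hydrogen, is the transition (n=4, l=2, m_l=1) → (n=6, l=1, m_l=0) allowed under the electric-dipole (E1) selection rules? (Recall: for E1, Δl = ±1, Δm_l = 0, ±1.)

allowed

l: 2 → 1 (Δl = -1). Δl = ±1 ok.
m_l: 1 → 0 (Δm_l = -1). |Δm_l| ≤ 1 ok.
All E1 selection rules are satisfied.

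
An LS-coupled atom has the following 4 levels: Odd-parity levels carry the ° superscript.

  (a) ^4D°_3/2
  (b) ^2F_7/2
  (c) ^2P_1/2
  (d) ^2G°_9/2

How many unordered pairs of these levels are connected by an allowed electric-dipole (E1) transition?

1

(a)–(b): forbidden (ΔS, ΔJ).
(a)–(c): forbidden (ΔS).
(a)–(d): forbidden (parity, ΔS, ΔL, ΔJ).
(b)–(c): forbidden (parity, ΔL, ΔJ).
(b)–(d): allowed.
(c)–(d): forbidden (ΔL, ΔJ).
Allowed pairs: 1 of 6.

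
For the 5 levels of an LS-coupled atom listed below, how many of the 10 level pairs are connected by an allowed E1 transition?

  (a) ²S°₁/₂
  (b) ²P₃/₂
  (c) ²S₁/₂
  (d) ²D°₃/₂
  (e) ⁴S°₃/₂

2

(a)–(b): allowed.
(a)–(c): forbidden (ΔL).
(a)–(d): forbidden (parity, ΔL).
(a)–(e): forbidden (parity, ΔS, ΔL).
(b)–(c): forbidden (parity).
(b)–(d): allowed.
(b)–(e): forbidden (ΔS).
(c)–(d): forbidden (ΔL).
(c)–(e): forbidden (ΔS, ΔL).
(d)–(e): forbidden (parity, ΔS, ΔL).
Allowed pairs: 2 of 10.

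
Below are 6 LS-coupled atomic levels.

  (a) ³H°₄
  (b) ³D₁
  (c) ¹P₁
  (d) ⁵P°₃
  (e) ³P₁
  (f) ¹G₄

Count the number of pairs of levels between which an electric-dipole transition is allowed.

0

(a)–(b): forbidden (ΔL, ΔJ).
(a)–(c): forbidden (ΔS, ΔL, ΔJ).
(a)–(d): forbidden (parity, ΔS, ΔL).
(a)–(e): forbidden (ΔL, ΔJ).
(a)–(f): forbidden (ΔS).
(b)–(c): forbidden (parity, ΔS).
(b)–(d): forbidden (ΔS, ΔJ).
(b)–(e): forbidden (parity).
(b)–(f): forbidden (parity, ΔS, ΔL, ΔJ).
(c)–(d): forbidden (ΔS, ΔJ).
(c)–(e): forbidden (parity, ΔS).
(c)–(f): forbidden (parity, ΔL, ΔJ).
(d)–(e): forbidden (ΔS, ΔJ).
(d)–(f): forbidden (ΔS, ΔL).
(e)–(f): forbidden (parity, ΔS, ΔL, ΔJ).
Allowed pairs: 0 of 15.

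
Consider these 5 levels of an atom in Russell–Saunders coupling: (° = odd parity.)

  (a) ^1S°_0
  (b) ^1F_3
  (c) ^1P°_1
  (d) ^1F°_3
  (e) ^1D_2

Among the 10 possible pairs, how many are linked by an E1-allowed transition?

3

(a)–(b): forbidden (ΔL, ΔJ).
(a)–(c): forbidden (parity).
(a)–(d): forbidden (parity, ΔL, ΔJ).
(a)–(e): forbidden (ΔL, ΔJ).
(b)–(c): forbidden (ΔL, ΔJ).
(b)–(d): allowed.
(b)–(e): forbidden (parity).
(c)–(d): forbidden (parity, ΔL, ΔJ).
(c)–(e): allowed.
(d)–(e): allowed.
Allowed pairs: 3 of 10.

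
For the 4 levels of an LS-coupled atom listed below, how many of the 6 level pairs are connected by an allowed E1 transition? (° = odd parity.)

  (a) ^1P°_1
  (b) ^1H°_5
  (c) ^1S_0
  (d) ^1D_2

(a)–(b): forbidden (parity, ΔL, ΔJ).
(a)–(c): allowed.
(a)–(d): allowed.
(b)–(c): forbidden (ΔL, ΔJ).
(b)–(d): forbidden (ΔL, ΔJ).
(c)–(d): forbidden (parity, ΔL, ΔJ).
Allowed pairs: 2 of 6.

2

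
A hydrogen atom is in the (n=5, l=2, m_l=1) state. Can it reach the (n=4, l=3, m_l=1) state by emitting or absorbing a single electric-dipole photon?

allowed

Initial l = 2, final l = 3, so Δl = +1. E1 requires Δl = ±1: ✓.
Δm_l = 1 − (1) = +0. E1 requires Δm_l = 0, ±1: ✓.
All E1 selection rules are satisfied.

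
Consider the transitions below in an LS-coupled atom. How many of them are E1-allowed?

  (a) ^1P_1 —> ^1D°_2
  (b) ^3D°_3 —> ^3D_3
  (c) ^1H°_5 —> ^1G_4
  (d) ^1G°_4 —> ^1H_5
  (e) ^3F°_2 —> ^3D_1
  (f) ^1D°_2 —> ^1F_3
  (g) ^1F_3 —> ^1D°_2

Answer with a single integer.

(a) allowed
(b) allowed
(c) allowed
(d) allowed
(e) allowed
(f) allowed
(g) allowed
Total allowed: 7 of 7.

7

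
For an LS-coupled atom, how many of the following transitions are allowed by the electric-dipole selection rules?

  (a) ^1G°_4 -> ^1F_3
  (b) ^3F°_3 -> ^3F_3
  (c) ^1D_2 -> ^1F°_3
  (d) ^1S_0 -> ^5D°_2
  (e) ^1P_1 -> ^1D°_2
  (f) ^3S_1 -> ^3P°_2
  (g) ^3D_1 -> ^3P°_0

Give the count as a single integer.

6

(a) allowed
(b) allowed
(c) allowed
(d) forbidden (ΔS, ΔL, ΔJ fail)
(e) allowed
(f) allowed
(g) allowed
Total allowed: 6 of 7.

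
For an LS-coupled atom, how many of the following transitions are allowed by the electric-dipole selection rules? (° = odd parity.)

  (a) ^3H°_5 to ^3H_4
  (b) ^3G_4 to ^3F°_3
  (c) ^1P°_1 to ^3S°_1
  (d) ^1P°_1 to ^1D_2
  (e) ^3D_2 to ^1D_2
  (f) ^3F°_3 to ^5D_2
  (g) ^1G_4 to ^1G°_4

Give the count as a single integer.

(a) allowed
(b) allowed
(c) forbidden (parity, ΔS fail)
(d) allowed
(e) forbidden (parity, ΔS fail)
(f) forbidden (ΔS fails)
(g) allowed
Total allowed: 4 of 7.

4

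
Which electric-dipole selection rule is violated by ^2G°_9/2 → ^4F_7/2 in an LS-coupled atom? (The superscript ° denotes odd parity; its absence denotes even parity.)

Parity must change: odd → even — passes.
ΔS = 0: S: 1/2 → 3/2 — fails.
ΔL = 0, ±1 (not L=0↔0): L: 4 → 3, ΔL = -1 — passes.
ΔJ = 0, ±1 (not J=0↔0): J: 9/2 → 7/2, ΔJ = -1 — passes.

the ΔS = 0 rule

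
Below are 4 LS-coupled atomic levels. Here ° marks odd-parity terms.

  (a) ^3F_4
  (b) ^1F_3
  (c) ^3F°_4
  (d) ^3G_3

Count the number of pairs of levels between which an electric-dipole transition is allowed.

2

(a)–(b): forbidden (parity, ΔS).
(a)–(c): allowed.
(a)–(d): forbidden (parity).
(b)–(c): forbidden (ΔS).
(b)–(d): forbidden (parity, ΔS).
(c)–(d): allowed.
Allowed pairs: 2 of 6.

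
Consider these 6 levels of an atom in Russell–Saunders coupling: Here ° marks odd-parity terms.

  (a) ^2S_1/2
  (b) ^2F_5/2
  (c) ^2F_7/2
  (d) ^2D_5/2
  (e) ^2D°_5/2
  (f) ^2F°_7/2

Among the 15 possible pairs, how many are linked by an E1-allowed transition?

(a)–(b): forbidden (parity, ΔL, ΔJ).
(a)–(c): forbidden (parity, ΔL, ΔJ).
(a)–(d): forbidden (parity, ΔL, ΔJ).
(a)–(e): forbidden (ΔL, ΔJ).
(a)–(f): forbidden (ΔL, ΔJ).
(b)–(c): forbidden (parity).
(b)–(d): forbidden (parity).
(b)–(e): allowed.
(b)–(f): allowed.
(c)–(d): forbidden (parity).
(c)–(e): allowed.
(c)–(f): allowed.
(d)–(e): allowed.
(d)–(f): allowed.
(e)–(f): forbidden (parity).
Allowed pairs: 6 of 15.

6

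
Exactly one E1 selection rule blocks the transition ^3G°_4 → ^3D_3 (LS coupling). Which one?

Parity must change: odd → even — satisfied.
ΔS = 0: S: 1 → 1 — satisfied.
ΔL = 0, ±1 (not L=0↔0): L: 4 → 2, ΔL = -2 — violated.
ΔJ = 0, ±1 (not J=0↔0): J: 4 → 3, ΔJ = -1 — satisfied.

the ΔL = 0, ±1 rule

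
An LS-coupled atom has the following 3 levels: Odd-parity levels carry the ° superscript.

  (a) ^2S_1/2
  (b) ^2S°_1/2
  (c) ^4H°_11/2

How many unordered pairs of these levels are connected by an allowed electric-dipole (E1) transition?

0

(a)–(b): forbidden (ΔL).
(a)–(c): forbidden (ΔS, ΔL, ΔJ).
(b)–(c): forbidden (parity, ΔS, ΔL, ΔJ).
Allowed pairs: 0 of 3.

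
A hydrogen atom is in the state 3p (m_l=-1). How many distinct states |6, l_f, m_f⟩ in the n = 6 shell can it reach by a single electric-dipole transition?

4

E1 requires Δl = ±1, so l_f ∈ {0, 2}; with 0 ≤ l_f ≤ n_f−1 = 5, the allowed l_f values are {0, 2}.
For l_f = 0: m_f ∈ {m_i−1, m_i, m_i+1} ∩ [−0, 0] = {0} → 1 state.
For l_f = 2: m_f ∈ {m_i−1, m_i, m_i+1} ∩ [−2, 2] = {-2, -1, 0} → 3 states.
Total: 4.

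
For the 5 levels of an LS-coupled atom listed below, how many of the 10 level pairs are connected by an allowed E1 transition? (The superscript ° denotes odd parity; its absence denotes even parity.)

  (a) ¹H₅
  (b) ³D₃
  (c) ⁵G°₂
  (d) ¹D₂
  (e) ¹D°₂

(a)–(b): forbidden (parity, ΔS, ΔL, ΔJ).
(a)–(c): forbidden (ΔS, ΔJ).
(a)–(d): forbidden (parity, ΔL, ΔJ).
(a)–(e): forbidden (ΔL, ΔJ).
(b)–(c): forbidden (ΔS, ΔL).
(b)–(d): forbidden (parity, ΔS).
(b)–(e): forbidden (ΔS).
(c)–(d): forbidden (ΔS, ΔL).
(c)–(e): forbidden (parity, ΔS, ΔL).
(d)–(e): allowed.
Allowed pairs: 1 of 10.

1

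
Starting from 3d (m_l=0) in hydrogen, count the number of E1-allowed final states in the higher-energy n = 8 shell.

6

E1 requires Δl = ±1, so l_f ∈ {1, 3}; with 0 ≤ l_f ≤ n_f−1 = 7, the allowed l_f values are {1, 3}.
For l_f = 1: m_f ∈ {m_i−1, m_i, m_i+1} ∩ [−1, 1] = {-1, 0, 1} → 3 states.
For l_f = 3: m_f ∈ {m_i−1, m_i, m_i+1} ∩ [−3, 3] = {-1, 0, 1} → 3 states.
Total: 6.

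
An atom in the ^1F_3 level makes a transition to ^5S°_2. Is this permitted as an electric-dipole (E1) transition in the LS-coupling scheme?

forbidden

Reading off the term symbols: S 0→2, L 3→0, J 3→2, parity even→odd.
Parity must change: even → odd — satisfied.
ΔS = 0: S: 0 → 2 — violated.
ΔL = 0, ±1 (not L=0↔0): L: 3 → 0, ΔL = -3 — violated.
ΔJ = 0, ±1 (not J=0↔0): J: 3 → 2, ΔJ = -1 — satisfied.
Rule(s) violated: ΔS, ΔL.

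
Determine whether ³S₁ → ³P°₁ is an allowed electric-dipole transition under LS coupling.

Parity must change: even → odd — passes.
ΔS = 0: S: 1 → 1 — passes.
ΔL = 0, ±1 (not L=0↔0): L: 0 → 1, ΔL = +1 — passes.
ΔJ = 0, ±1 (not J=0↔0): J: 1 → 1, ΔJ = +0 — passes.
All four E1 rules are satisfied.

allowed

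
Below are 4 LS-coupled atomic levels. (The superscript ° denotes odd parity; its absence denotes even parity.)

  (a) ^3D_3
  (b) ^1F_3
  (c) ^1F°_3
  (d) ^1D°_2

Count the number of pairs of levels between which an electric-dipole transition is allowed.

(a)–(b): forbidden (parity, ΔS).
(a)–(c): forbidden (ΔS).
(a)–(d): forbidden (ΔS).
(b)–(c): allowed.
(b)–(d): allowed.
(c)–(d): forbidden (parity).
Allowed pairs: 2 of 6.

2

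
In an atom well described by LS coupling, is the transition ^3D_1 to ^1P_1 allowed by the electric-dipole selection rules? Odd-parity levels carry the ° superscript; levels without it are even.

forbidden

Initial level: S=1, L=2, J=1, parity even. Final level: S=0, L=1, J=1, parity even.
ΔL = 0, ±1 (not L=0↔0): L: 2 → 1, ΔL = -1 — ok.
ΔS = 0: S: 1 → 0 — fails.
Parity must change: even → even — fails.
ΔJ = 0, ±1 (not J=0↔0): J: 1 → 1, ΔJ = +0 — ok.
Rule(s) violated: parity, ΔS.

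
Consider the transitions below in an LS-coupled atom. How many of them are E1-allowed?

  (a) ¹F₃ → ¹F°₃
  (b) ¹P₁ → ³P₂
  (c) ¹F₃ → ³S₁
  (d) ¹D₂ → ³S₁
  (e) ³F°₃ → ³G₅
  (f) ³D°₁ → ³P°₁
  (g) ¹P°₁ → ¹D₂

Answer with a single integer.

(a) allowed
(b) forbidden (parity, ΔS fail)
(c) forbidden (parity, ΔS, ΔL, ΔJ fail)
(d) forbidden (parity, ΔS, ΔL fail)
(e) forbidden (ΔJ fails)
(f) forbidden (parity fails)
(g) allowed
Total allowed: 2 of 7.

2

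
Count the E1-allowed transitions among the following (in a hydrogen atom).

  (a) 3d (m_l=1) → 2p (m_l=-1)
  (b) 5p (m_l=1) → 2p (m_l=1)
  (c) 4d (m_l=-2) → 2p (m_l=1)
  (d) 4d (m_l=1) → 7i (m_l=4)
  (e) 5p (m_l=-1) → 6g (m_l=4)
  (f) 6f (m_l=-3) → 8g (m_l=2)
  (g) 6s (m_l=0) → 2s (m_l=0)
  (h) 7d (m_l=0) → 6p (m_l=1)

(a) forbidden — Δm_l = -2 (E1 requires Δm_l = 0, ±1)
(b) forbidden — Δl = +0 (E1 requires Δl = ±1)
(c) forbidden — Δm_l = +3 (E1 requires Δm_l = 0, ±1)
(d) forbidden — Δl = +4 (E1 requires Δl = ±1); Δm_l = +3 (E1 requires Δm_l = 0, ±1)
(e) forbidden — Δl = +3 (E1 requires Δl = ±1); Δm_l = +5 (E1 requires Δm_l = 0, ±1)
(f) forbidden — Δm_l = +5 (E1 requires Δm_l = 0, ±1)
(g) forbidden — Δl = +0 (E1 requires Δl = ±1)
(h) allowed
Total allowed: 1 of 8.

1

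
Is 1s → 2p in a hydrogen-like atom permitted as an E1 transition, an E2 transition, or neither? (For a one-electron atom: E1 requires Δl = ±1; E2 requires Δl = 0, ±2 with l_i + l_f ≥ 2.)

Δl = 1 − 0 = +1; l_i + l_f = 1.
E1 (Δl = ±1): satisfied.
E2 (Δl = 0,±2, l_i+l_f ≥ 2): not satisfied.

E1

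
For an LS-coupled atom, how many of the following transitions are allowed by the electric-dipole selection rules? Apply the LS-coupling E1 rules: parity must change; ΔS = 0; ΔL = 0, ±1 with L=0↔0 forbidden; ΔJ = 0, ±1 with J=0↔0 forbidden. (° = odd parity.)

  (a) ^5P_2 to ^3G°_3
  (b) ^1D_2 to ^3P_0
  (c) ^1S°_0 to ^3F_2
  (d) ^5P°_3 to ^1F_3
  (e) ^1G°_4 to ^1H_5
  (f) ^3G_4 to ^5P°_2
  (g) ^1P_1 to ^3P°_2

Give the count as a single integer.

1

(a) forbidden (ΔS, ΔL fail)
(b) forbidden (parity, ΔS, ΔJ fail)
(c) forbidden (ΔS, ΔL, ΔJ fail)
(d) forbidden (ΔS, ΔL fail)
(e) allowed
(f) forbidden (ΔS, ΔL, ΔJ fail)
(g) forbidden (ΔS fails)
Total allowed: 1 of 7.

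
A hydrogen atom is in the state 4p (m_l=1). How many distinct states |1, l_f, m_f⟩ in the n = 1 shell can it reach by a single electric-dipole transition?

1

E1 requires Δl = ±1, so l_f ∈ {0, 2}; with 0 ≤ l_f ≤ n_f−1 = 0, the allowed l_f values are {0}.
For l_f = 0: m_f ∈ {m_i−1, m_i, m_i+1} ∩ [−0, 0] = {0} → 1 state.
Total: 1.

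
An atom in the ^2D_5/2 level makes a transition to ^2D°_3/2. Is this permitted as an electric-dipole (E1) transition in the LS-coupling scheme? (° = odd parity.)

allowed

ΔJ = 0, ±1 (not J=0↔0): J: 5/2 → 3/2, ΔJ = -1 — passes.
ΔS = 0: S: 1/2 → 1/2 — passes.
Parity must change: even → odd — passes.
ΔL = 0, ±1 (not L=0↔0): L: 2 → 2, ΔL = +0 — passes.
All four E1 rules are satisfied.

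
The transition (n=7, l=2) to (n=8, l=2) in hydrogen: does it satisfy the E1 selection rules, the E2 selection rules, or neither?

Δl = 2 − 2 = +0; l_i + l_f = 4.
E1 (Δl = ±1): not satisfied.
E2 (Δl = 0,±2, l_i+l_f ≥ 2): satisfied.

E2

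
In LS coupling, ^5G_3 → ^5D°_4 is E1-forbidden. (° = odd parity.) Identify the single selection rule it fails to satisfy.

Initial level: S=2, L=4, J=3, parity even. Final level: S=2, L=2, J=4, parity odd.
ΔS = 0: S: 2 → 2 — passes.
ΔL = 0, ±1 (not L=0↔0): L: 4 → 2, ΔL = -2 — fails.
ΔJ = 0, ±1 (not J=0↔0): J: 3 → 4, ΔJ = +1 — passes.
Parity must change: even → odd — passes.

the ΔL = 0, ±1 rule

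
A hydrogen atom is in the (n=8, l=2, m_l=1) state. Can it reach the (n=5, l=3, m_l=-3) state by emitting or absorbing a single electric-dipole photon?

forbidden

Δl = 3 − 2 = +1; the E1 rule Δl = ±1 is passes.
Δm_l = -3 − (1) = -4. E1 requires Δm_l = 0, ±1: fails.
The transition is electric-dipole forbidden.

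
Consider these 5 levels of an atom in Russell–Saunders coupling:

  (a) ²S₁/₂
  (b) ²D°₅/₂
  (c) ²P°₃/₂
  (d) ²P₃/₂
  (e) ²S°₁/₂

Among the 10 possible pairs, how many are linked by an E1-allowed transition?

(a)–(b): forbidden (ΔL, ΔJ).
(a)–(c): allowed.
(a)–(d): forbidden (parity).
(a)–(e): forbidden (ΔL).
(b)–(c): forbidden (parity).
(b)–(d): allowed.
(b)–(e): forbidden (parity, ΔL, ΔJ).
(c)–(d): allowed.
(c)–(e): forbidden (parity).
(d)–(e): allowed.
Allowed pairs: 4 of 10.

4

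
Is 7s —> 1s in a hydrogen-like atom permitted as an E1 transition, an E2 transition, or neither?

neither

Δl = 0 − 0 = +0; l_i + l_f = 0.
E1 (Δl = ±1): not satisfied.
E2 (Δl = 0,±2, l_i+l_f ≥ 2): not satisfied.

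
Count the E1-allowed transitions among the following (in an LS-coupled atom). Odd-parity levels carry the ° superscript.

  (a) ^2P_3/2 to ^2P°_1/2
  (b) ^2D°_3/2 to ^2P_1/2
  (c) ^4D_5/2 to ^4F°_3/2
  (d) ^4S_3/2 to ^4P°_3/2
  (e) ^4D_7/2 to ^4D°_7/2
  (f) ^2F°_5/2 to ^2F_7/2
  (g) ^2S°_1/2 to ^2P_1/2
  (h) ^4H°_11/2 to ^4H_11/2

8

(a) allowed
(b) allowed
(c) allowed
(d) allowed
(e) allowed
(f) allowed
(g) allowed
(h) allowed
Total allowed: 8 of 8.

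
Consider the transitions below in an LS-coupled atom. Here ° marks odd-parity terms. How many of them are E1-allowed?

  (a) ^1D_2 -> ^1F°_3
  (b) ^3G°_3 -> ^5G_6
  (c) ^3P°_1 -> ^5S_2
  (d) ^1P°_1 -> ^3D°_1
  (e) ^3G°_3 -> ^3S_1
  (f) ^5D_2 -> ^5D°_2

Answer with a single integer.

(a) allowed
(b) forbidden (ΔS, ΔJ fail)
(c) forbidden (ΔS fails)
(d) forbidden (parity, ΔS fail)
(e) forbidden (ΔL, ΔJ fail)
(f) allowed
Total allowed: 2 of 6.

2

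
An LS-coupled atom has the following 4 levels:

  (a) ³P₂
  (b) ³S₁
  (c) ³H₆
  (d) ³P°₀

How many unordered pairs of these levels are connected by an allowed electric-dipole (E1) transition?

1

(a)–(b): forbidden (parity).
(a)–(c): forbidden (parity, ΔL, ΔJ).
(a)–(d): forbidden (ΔJ).
(b)–(c): forbidden (parity, ΔL, ΔJ).
(b)–(d): allowed.
(c)–(d): forbidden (ΔL, ΔJ).
Allowed pairs: 1 of 6.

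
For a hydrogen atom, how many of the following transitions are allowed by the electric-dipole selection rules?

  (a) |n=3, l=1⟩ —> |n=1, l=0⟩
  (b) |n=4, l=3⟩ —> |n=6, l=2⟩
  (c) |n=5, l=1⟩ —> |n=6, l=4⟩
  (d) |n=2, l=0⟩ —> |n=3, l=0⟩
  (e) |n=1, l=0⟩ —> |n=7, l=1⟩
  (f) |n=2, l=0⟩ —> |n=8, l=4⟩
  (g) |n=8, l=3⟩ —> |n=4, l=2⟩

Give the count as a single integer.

(a) allowed
(b) allowed
(c) forbidden — Δl = +3 (E1 requires Δl = ±1)
(d) forbidden — Δl = +0 (E1 requires Δl = ±1)
(e) allowed
(f) forbidden — Δl = +4 (E1 requires Δl = ±1)
(g) allowed
Total allowed: 4 of 7.

4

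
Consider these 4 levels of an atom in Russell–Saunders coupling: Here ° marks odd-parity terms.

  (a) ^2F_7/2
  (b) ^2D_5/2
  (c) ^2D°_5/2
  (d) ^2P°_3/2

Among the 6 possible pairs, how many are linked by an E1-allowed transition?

3

(a)–(b): forbidden (parity).
(a)–(c): allowed.
(a)–(d): forbidden (ΔL, ΔJ).
(b)–(c): allowed.
(b)–(d): allowed.
(c)–(d): forbidden (parity).
Allowed pairs: 3 of 6.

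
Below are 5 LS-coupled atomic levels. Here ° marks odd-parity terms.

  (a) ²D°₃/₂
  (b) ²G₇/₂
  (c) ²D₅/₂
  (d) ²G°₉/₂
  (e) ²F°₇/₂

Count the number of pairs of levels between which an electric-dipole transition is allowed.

4

(a)–(b): forbidden (ΔL, ΔJ).
(a)–(c): allowed.
(a)–(d): forbidden (parity, ΔL, ΔJ).
(a)–(e): forbidden (parity, ΔJ).
(b)–(c): forbidden (parity, ΔL).
(b)–(d): allowed.
(b)–(e): allowed.
(c)–(d): forbidden (ΔL, ΔJ).
(c)–(e): allowed.
(d)–(e): forbidden (parity).
Allowed pairs: 4 of 10.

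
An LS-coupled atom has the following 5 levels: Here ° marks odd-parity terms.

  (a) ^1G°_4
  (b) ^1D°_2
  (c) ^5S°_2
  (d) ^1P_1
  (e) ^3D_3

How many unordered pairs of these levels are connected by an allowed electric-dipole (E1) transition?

(a)–(b): forbidden (parity, ΔL, ΔJ).
(a)–(c): forbidden (parity, ΔS, ΔL, ΔJ).
(a)–(d): forbidden (ΔL, ΔJ).
(a)–(e): forbidden (ΔS, ΔL).
(b)–(c): forbidden (parity, ΔS, ΔL).
(b)–(d): allowed.
(b)–(e): forbidden (ΔS).
(c)–(d): forbidden (ΔS).
(c)–(e): forbidden (ΔS, ΔL).
(d)–(e): forbidden (parity, ΔS, ΔJ).
Allowed pairs: 1 of 10.

1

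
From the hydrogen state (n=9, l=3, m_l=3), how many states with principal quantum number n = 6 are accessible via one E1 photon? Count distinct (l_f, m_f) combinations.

E1 requires Δl = ±1, so l_f ∈ {2, 4}; with 0 ≤ l_f ≤ n_f−1 = 5, the allowed l_f values are {2, 4}.
For l_f = 2: m_f ∈ {m_i−1, m_i, m_i+1} ∩ [−2, 2] = {2} → 1 state.
For l_f = 4: m_f ∈ {m_i−1, m_i, m_i+1} ∩ [−4, 4] = {2, 3, 4} → 3 states.
Total: 4.

4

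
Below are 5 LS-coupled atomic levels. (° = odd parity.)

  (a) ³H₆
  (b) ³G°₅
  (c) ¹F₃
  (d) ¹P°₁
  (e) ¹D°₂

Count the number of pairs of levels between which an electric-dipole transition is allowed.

(a)–(b): allowed.
(a)–(c): forbidden (parity, ΔS, ΔL, ΔJ).
(a)–(d): forbidden (ΔS, ΔL, ΔJ).
(a)–(e): forbidden (ΔS, ΔL, ΔJ).
(b)–(c): forbidden (ΔS, ΔJ).
(b)–(d): forbidden (parity, ΔS, ΔL, ΔJ).
(b)–(e): forbidden (parity, ΔS, ΔL, ΔJ).
(c)–(d): forbidden (ΔL, ΔJ).
(c)–(e): allowed.
(d)–(e): forbidden (parity).
Allowed pairs: 2 of 10.

2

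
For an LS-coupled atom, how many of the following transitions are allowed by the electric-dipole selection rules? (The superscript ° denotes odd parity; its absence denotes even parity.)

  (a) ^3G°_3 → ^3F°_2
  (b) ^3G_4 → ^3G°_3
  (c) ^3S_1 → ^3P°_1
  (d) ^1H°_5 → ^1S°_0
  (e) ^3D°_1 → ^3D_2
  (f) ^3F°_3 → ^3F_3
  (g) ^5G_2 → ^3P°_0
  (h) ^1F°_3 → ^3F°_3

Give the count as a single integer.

(a) forbidden (parity fails)
(b) allowed
(c) allowed
(d) forbidden (parity, ΔL, ΔJ fail)
(e) allowed
(f) allowed
(g) forbidden (ΔS, ΔL, ΔJ fail)
(h) forbidden (parity, ΔS fail)
Total allowed: 4 of 8.

4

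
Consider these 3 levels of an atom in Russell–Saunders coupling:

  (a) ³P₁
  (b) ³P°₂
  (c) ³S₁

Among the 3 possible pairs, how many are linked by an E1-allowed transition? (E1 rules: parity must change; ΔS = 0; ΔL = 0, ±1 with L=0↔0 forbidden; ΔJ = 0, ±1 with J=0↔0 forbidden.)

2

(a)–(b): allowed.
(a)–(c): forbidden (parity).
(b)–(c): allowed.
Allowed pairs: 2 of 3.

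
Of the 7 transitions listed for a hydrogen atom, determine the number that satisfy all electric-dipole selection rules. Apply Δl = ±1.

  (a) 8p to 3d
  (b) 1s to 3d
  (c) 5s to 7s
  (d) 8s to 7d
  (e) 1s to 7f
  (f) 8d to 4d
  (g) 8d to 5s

1

(a) allowed
(b) forbidden — Δl = +2 (E1 requires Δl = ±1)
(c) forbidden — Δl = +0 (E1 requires Δl = ±1)
(d) forbidden — Δl = +2 (E1 requires Δl = ±1)
(e) forbidden — Δl = +3 (E1 requires Δl = ±1)
(f) forbidden — Δl = +0 (E1 requires Δl = ±1)
(g) forbidden — Δl = -2 (E1 requires Δl = ±1)
Total allowed: 1 of 7.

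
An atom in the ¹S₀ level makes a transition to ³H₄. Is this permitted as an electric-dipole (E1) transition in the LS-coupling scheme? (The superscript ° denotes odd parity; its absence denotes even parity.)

Initial level: S=0, L=0, J=0, parity even. Final level: S=1, L=5, J=4, parity even.
Parity must change: even → even — violated.
ΔS = 0: S: 0 → 1 — violated.
ΔL = 0, ±1 (not L=0↔0): L: 0 → 5, ΔL = +5 — violated.
ΔJ = 0, ±1 (not J=0↔0): J: 0 → 4, ΔJ = +4 — violated.
Rule(s) violated: parity, ΔS, ΔL, ΔJ.

forbidden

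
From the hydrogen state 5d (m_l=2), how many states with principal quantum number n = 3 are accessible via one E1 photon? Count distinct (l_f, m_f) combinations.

E1 requires Δl = ±1, so l_f ∈ {1, 3}; with 0 ≤ l_f ≤ n_f−1 = 2, the allowed l_f values are {1}.
For l_f = 1: m_f ∈ {m_i−1, m_i, m_i+1} ∩ [−1, 1] = {1} → 1 state.
Total: 1.

1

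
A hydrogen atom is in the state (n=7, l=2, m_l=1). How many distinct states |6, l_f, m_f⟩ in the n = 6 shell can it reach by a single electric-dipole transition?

5

E1 requires Δl = ±1, so l_f ∈ {1, 3}; with 0 ≤ l_f ≤ n_f−1 = 5, the allowed l_f values are {1, 3}.
For l_f = 1: m_f ∈ {m_i−1, m_i, m_i+1} ∩ [−1, 1] = {0, 1} → 2 states.
For l_f = 3: m_f ∈ {m_i−1, m_i, m_i+1} ∩ [−3, 3] = {0, 1, 2} → 3 states.
Total: 5.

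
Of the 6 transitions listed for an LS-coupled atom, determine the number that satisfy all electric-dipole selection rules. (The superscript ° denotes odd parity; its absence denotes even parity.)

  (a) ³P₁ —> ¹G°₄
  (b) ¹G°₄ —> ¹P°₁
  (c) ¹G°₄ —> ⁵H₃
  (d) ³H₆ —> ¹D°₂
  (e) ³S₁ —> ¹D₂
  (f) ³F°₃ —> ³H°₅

0

(a) forbidden (ΔS, ΔL, ΔJ fail)
(b) forbidden (parity, ΔL, ΔJ fail)
(c) forbidden (ΔS fails)
(d) forbidden (ΔS, ΔL, ΔJ fail)
(e) forbidden (parity, ΔS, ΔL fail)
(f) forbidden (parity, ΔL, ΔJ fail)
Total allowed: 0 of 6.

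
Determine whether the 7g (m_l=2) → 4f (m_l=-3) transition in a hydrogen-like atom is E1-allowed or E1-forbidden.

forbidden

l: 4 → 3 (Δl = -1). Δl = ±1 ✓.
m_l: 2 → -3 (Δm_l = -5). |Δm_l| ≤ 1 ✗.
The transition is electric-dipole forbidden.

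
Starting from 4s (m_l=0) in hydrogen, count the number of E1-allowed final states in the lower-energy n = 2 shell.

3

E1 requires Δl = ±1, so l_f ∈ {-1, 1}; with 0 ≤ l_f ≤ n_f−1 = 1, the allowed l_f values are {1}.
For l_f = 1: m_f ∈ {m_i−1, m_i, m_i+1} ∩ [−1, 1] = {-1, 0, 1} → 3 states.
Total: 3.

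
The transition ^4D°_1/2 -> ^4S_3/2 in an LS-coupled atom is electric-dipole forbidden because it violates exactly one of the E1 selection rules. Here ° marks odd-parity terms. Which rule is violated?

Reading off the term symbols: S 3/2→3/2, L 2→0, J 1/2→3/2, parity odd→even.
ΔJ = 0, ±1 (not J=0↔0): J: 1/2 → 3/2, ΔJ = +1 — satisfied.
Parity must change: odd → even — satisfied.
ΔL = 0, ±1 (not L=0↔0): L: 2 → 0, ΔL = -2 — violated.
ΔS = 0: S: 3/2 → 3/2 — satisfied.

the ΔL = 0, ±1 rule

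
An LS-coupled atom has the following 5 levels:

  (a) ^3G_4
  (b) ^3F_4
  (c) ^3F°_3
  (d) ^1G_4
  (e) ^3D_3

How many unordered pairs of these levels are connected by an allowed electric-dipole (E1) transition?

(a)–(b): forbidden (parity).
(a)–(c): allowed.
(a)–(d): forbidden (parity, ΔS).
(a)–(e): forbidden (parity, ΔL).
(b)–(c): allowed.
(b)–(d): forbidden (parity, ΔS).
(b)–(e): forbidden (parity).
(c)–(d): forbidden (ΔS).
(c)–(e): allowed.
(d)–(e): forbidden (parity, ΔS, ΔL).
Allowed pairs: 3 of 10.

3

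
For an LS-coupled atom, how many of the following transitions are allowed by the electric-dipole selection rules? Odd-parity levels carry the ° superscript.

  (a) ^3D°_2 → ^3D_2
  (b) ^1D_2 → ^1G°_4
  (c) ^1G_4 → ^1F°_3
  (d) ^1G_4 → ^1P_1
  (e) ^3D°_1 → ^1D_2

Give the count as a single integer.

(a) allowed
(b) forbidden (ΔL, ΔJ fail)
(c) allowed
(d) forbidden (parity, ΔL, ΔJ fail)
(e) forbidden (ΔS fails)
Total allowed: 2 of 5.

2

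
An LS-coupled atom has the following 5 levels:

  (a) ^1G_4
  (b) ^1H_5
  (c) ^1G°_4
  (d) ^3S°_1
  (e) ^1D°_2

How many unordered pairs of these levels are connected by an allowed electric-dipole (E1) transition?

2

(a)–(b): forbidden (parity).
(a)–(c): allowed.
(a)–(d): forbidden (ΔS, ΔL, ΔJ).
(a)–(e): forbidden (ΔL, ΔJ).
(b)–(c): allowed.
(b)–(d): forbidden (ΔS, ΔL, ΔJ).
(b)–(e): forbidden (ΔL, ΔJ).
(c)–(d): forbidden (parity, ΔS, ΔL, ΔJ).
(c)–(e): forbidden (parity, ΔL, ΔJ).
(d)–(e): forbidden (parity, ΔS, ΔL).
Allowed pairs: 2 of 10.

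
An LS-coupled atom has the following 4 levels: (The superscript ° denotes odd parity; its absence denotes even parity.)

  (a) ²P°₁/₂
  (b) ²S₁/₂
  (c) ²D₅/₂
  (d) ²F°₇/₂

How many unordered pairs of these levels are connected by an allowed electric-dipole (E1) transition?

2

(a)–(b): allowed.
(a)–(c): forbidden (ΔJ).
(a)–(d): forbidden (parity, ΔL, ΔJ).
(b)–(c): forbidden (parity, ΔL, ΔJ).
(b)–(d): forbidden (ΔL, ΔJ).
(c)–(d): allowed.
Allowed pairs: 2 of 6.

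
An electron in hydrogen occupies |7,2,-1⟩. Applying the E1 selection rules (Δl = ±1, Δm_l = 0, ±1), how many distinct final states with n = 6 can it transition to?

5

E1 requires Δl = ±1, so l_f ∈ {1, 3}; with 0 ≤ l_f ≤ n_f−1 = 5, the allowed l_f values are {1, 3}.
For l_f = 1: m_f ∈ {m_i−1, m_i, m_i+1} ∩ [−1, 1] = {-1, 0} → 2 states.
For l_f = 3: m_f ∈ {m_i−1, m_i, m_i+1} ∩ [−3, 3] = {-2, -1, 0} → 3 states.
Total: 5.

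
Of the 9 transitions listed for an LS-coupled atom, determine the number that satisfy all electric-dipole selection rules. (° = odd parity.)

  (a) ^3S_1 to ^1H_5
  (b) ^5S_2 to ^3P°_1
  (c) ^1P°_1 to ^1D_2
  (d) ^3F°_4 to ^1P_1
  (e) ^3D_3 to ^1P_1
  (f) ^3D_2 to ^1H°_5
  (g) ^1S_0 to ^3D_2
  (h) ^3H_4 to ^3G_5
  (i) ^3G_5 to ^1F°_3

1

(a) forbidden (parity, ΔS, ΔL, ΔJ fail)
(b) forbidden (ΔS fails)
(c) allowed
(d) forbidden (ΔS, ΔL, ΔJ fail)
(e) forbidden (parity, ΔS, ΔJ fail)
(f) forbidden (ΔS, ΔL, ΔJ fail)
(g) forbidden (parity, ΔS, ΔL, ΔJ fail)
(h) forbidden (parity fails)
(i) forbidden (ΔS, ΔJ fail)
Total allowed: 1 of 9.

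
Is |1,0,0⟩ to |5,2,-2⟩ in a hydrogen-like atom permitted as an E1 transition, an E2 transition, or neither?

E2

Δl = 2 − 0 = +2; l_i + l_f = 2.
Δm_l = -2.
E1 (Δl = ±1, |Δm_l| ≤ 1): not satisfied.
E2 (Δl = 0,±2, l_i+l_f ≥ 2, |Δm_l| ≤ 2): satisfied.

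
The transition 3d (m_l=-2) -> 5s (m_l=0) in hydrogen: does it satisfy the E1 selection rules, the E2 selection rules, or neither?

E2

Δl = 0 − 2 = -2; l_i + l_f = 2.
Δm_l = +2.
E1 (Δl = ±1, |Δm_l| ≤ 1): not satisfied.
E2 (Δl = 0,±2, l_i+l_f ≥ 2, |Δm_l| ≤ 2): satisfied.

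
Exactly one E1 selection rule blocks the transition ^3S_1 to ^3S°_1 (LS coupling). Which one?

ΔJ = 0, ±1 (not J=0↔0): J: 1 → 1, ΔJ = +0 — passes.
Parity must change: even → odd — passes.
ΔL = 0, ±1 (not L=0↔0): L: 0 → 0, ΔL = +0 — fails.
ΔS = 0: S: 1 → 1 — passes.

the L=0 ↔ L=0 exclusion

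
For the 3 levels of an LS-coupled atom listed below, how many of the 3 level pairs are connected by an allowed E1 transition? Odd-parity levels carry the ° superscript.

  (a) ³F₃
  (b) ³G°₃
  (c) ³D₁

1

(a)–(b): allowed.
(a)–(c): forbidden (parity, ΔJ).
(b)–(c): forbidden (ΔL, ΔJ).
Allowed pairs: 1 of 3.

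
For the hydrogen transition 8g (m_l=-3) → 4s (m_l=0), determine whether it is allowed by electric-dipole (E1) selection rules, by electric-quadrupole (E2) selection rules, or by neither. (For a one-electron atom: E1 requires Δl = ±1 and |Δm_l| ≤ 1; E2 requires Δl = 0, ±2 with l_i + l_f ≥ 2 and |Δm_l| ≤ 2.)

Δl = 0 − 4 = -4; l_i + l_f = 4.
Δm_l = +3.
E1 (Δl = ±1, |Δm_l| ≤ 1): not satisfied.
E2 (Δl = 0,±2, l_i+l_f ≥ 2, |Δm_l| ≤ 2): not satisfied.

neither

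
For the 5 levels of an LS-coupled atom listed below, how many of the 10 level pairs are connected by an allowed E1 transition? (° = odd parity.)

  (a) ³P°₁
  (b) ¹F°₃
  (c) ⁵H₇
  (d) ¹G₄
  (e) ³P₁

(a)–(b): forbidden (parity, ΔS, ΔL, ΔJ).
(a)–(c): forbidden (ΔS, ΔL, ΔJ).
(a)–(d): forbidden (ΔS, ΔL, ΔJ).
(a)–(e): allowed.
(b)–(c): forbidden (ΔS, ΔL, ΔJ).
(b)–(d): allowed.
(b)–(e): forbidden (ΔS, ΔL, ΔJ).
(c)–(d): forbidden (parity, ΔS, ΔJ).
(c)–(e): forbidden (parity, ΔS, ΔL, ΔJ).
(d)–(e): forbidden (parity, ΔS, ΔL, ΔJ).
Allowed pairs: 2 of 10.

2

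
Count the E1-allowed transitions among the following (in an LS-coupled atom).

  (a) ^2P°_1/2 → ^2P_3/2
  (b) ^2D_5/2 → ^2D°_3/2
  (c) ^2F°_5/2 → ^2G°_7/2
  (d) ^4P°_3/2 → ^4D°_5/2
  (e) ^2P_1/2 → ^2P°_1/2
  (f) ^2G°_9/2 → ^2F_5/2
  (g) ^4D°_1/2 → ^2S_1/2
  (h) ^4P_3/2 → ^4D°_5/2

(a) allowed
(b) allowed
(c) forbidden (parity fails)
(d) forbidden (parity fails)
(e) allowed
(f) forbidden (ΔJ fails)
(g) forbidden (ΔS, ΔL fail)
(h) allowed
Total allowed: 4 of 8.

4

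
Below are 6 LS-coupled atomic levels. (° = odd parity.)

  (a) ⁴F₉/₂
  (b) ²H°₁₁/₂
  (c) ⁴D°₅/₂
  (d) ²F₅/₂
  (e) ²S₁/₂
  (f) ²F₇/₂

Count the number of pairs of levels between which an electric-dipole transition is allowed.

(a)–(b): forbidden (ΔS, ΔL).
(a)–(c): forbidden (ΔJ).
(a)–(d): forbidden (parity, ΔS, ΔJ).
(a)–(e): forbidden (parity, ΔS, ΔL, ΔJ).
(a)–(f): forbidden (parity, ΔS).
(b)–(c): forbidden (parity, ΔS, ΔL, ΔJ).
(b)–(d): forbidden (ΔL, ΔJ).
(b)–(e): forbidden (ΔL, ΔJ).
(b)–(f): forbidden (ΔL, ΔJ).
(c)–(d): forbidden (ΔS).
(c)–(e): forbidden (ΔS, ΔL, ΔJ).
(c)–(f): forbidden (ΔS).
(d)–(e): forbidden (parity, ΔL, ΔJ).
(d)–(f): forbidden (parity).
(e)–(f): forbidden (parity, ΔL, ΔJ).
Allowed pairs: 0 of 15.

0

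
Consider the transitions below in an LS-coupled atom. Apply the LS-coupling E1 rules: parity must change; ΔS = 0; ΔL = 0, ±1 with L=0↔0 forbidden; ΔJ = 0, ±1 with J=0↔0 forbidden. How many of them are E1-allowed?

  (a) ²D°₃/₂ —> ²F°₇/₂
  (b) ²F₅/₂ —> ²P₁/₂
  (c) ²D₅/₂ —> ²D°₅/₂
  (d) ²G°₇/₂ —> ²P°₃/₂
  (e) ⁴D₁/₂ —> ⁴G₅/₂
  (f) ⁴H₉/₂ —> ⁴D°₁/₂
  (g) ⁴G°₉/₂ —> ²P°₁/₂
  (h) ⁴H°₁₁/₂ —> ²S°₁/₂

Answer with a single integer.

1

(a) forbidden (parity, ΔJ fail)
(b) forbidden (parity, ΔL, ΔJ fail)
(c) allowed
(d) forbidden (parity, ΔL, ΔJ fail)
(e) forbidden (parity, ΔL, ΔJ fail)
(f) forbidden (ΔL, ΔJ fail)
(g) forbidden (parity, ΔS, ΔL, ΔJ fail)
(h) forbidden (parity, ΔS, ΔL, ΔJ fail)
Total allowed: 1 of 8.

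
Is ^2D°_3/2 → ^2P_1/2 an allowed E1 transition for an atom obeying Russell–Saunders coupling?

allowed

Parity must change: odd → even — satisfied.
ΔS = 0: S: 1/2 → 1/2 — satisfied.
ΔL = 0, ±1 (not L=0↔0): L: 2 → 1, ΔL = -1 — satisfied.
ΔJ = 0, ±1 (not J=0↔0): J: 3/2 → 1/2, ΔJ = -1 — satisfied.
All four E1 rules are satisfied.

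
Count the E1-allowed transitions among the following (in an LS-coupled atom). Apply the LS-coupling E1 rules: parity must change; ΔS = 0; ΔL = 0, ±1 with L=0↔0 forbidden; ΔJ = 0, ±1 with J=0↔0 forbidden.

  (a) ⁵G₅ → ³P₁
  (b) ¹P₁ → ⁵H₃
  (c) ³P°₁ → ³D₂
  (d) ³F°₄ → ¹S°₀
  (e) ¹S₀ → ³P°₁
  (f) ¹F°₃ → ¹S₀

(a) forbidden (parity, ΔS, ΔL, ΔJ fail)
(b) forbidden (parity, ΔS, ΔL, ΔJ fail)
(c) allowed
(d) forbidden (parity, ΔS, ΔL, ΔJ fail)
(e) forbidden (ΔS fails)
(f) forbidden (ΔL, ΔJ fail)
Total allowed: 1 of 6.

1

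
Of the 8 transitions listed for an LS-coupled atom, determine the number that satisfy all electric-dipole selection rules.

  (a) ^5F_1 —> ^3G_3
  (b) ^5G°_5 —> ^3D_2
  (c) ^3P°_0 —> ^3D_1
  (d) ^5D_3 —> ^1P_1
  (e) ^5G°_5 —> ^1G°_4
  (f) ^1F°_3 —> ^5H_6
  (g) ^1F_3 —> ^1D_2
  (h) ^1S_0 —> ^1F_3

1

(a) forbidden (parity, ΔS, ΔJ fail)
(b) forbidden (ΔS, ΔL, ΔJ fail)
(c) allowed
(d) forbidden (parity, ΔS, ΔJ fail)
(e) forbidden (parity, ΔS fail)
(f) forbidden (ΔS, ΔL, ΔJ fail)
(g) forbidden (parity fails)
(h) forbidden (parity, ΔL, ΔJ fail)
Total allowed: 1 of 8.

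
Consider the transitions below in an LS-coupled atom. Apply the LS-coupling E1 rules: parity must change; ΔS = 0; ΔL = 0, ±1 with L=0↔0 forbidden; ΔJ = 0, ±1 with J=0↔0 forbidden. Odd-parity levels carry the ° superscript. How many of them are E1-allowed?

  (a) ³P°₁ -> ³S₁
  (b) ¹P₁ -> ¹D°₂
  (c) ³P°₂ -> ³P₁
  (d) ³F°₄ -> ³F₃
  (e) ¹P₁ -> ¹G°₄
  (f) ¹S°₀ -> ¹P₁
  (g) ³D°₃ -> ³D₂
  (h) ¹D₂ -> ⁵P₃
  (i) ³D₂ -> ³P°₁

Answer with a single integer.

7

(a) allowed
(b) allowed
(c) allowed
(d) allowed
(e) forbidden (ΔL, ΔJ fail)
(f) allowed
(g) allowed
(h) forbidden (parity, ΔS fail)
(i) allowed
Total allowed: 7 of 9.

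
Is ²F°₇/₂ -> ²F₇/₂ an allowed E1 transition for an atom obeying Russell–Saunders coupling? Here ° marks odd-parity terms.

allowed

Reading off the term symbols: S 1/2→1/2, L 3→3, J 7/2→7/2, parity odd→even.
Parity must change: odd → even — ok.
ΔS = 0: S: 1/2 → 1/2 — ok.
ΔL = 0, ±1 (not L=0↔0): L: 3 → 3, ΔL = +0 — ok.
ΔJ = 0, ±1 (not J=0↔0): J: 7/2 → 7/2, ΔJ = +0 — ok.
All four E1 rules are satisfied.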